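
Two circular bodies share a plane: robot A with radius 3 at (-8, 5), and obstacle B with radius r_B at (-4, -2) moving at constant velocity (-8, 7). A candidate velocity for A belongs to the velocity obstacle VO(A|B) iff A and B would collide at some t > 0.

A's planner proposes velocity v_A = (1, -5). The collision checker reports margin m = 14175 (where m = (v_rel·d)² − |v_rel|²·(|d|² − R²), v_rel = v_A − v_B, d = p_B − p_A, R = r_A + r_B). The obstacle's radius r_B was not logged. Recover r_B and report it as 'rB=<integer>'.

m = 14175
d = (4, -7);  v_rel = (9, -12),  |v_rel|² = 225
v_rel×d = (9)·(-7) − (-12)·(4) = -15
since m = R²·225 − (-15)²:  R² = (225 + 14175) / 225 = 64
R = √64 = 8  ⇒  r_B = 8 − 3 = 5

rB=5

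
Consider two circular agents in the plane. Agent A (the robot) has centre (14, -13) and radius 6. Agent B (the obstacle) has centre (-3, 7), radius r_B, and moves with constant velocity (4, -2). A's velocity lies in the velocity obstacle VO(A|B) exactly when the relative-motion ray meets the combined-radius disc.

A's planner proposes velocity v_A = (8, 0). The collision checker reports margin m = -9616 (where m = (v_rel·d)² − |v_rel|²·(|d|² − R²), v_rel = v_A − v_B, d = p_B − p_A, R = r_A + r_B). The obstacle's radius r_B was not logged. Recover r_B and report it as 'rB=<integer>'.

m = -9616
d = (-17, 20);  v_rel = (4, 2),  |v_rel|² = 20
v_rel×d = (4)·(20) − (2)·(-17) = 114
since m = R²·20 − 114²:  R² = (12996 + -9616) / 20 = 169
R = √169 = 13  ⇒  r_B = 13 − 6 = 7

rB=7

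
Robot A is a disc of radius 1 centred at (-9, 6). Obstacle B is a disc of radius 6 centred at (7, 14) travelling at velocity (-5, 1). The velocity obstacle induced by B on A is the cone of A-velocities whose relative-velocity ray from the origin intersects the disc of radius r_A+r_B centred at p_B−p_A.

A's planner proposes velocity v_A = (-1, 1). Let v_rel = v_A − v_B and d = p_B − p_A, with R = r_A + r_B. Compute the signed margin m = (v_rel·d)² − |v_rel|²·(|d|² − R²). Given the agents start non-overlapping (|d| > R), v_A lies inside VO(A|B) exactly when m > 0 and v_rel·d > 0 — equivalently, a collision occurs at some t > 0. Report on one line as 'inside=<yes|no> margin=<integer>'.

d = (16, 8),  |d|² = 320;  R = 1+6 = 7,  c = 320−7² = 271
v_rel = (4, 0),  |v_rel|² = 16;  v_rel·d = (4)·(16) + (0)·(8) = 64
16·t² − 128·t + 271 = 0  ⇒  m = 64² − 16·271 = -240
m = -240 < 0,  v_rel·d = 64 > 0  ⇒  outside

inside=no margin=-240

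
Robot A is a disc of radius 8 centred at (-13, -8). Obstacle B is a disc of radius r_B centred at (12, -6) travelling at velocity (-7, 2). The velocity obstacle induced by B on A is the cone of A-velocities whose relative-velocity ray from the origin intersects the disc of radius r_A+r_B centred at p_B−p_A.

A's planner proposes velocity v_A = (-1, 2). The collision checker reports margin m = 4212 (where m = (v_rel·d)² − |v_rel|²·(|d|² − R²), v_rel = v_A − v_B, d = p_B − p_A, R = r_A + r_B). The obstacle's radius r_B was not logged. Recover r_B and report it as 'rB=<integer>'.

m = 4212
d = (25, 2);  v_rel = (6, 0),  |v_rel|² = 36
v_rel×d = (6)·(2) − (0)·(25) = 12
since m = R²·36 − 12²:  R² = (144 + 4212) / 36 = 121
R = √121 = 11  ⇒  r_B = 11 − 8 = 3

rB=3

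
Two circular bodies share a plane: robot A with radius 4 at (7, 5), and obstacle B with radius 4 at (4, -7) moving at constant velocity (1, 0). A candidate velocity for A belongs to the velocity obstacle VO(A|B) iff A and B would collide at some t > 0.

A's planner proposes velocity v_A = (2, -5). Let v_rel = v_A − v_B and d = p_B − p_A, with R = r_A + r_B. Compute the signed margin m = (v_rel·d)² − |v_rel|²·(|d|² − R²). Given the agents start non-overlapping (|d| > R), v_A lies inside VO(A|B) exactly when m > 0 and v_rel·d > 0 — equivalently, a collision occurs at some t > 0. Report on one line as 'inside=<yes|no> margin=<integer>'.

d = (-3, -12),  |d|² = 153;  R = 4+4 = 8,  c = 153−8² = 89
v_rel = (1, -5),  |v_rel|² = 26;  v_rel·d = (1)·(-3) + (-5)·(-12) = 57
26·t² − 114·t + 89 = 0  ⇒  m = 57² − 26·89 = 935
m = 935 > 0,  v_rel·d = 57 > 0  ⇒  inside

inside=yes margin=935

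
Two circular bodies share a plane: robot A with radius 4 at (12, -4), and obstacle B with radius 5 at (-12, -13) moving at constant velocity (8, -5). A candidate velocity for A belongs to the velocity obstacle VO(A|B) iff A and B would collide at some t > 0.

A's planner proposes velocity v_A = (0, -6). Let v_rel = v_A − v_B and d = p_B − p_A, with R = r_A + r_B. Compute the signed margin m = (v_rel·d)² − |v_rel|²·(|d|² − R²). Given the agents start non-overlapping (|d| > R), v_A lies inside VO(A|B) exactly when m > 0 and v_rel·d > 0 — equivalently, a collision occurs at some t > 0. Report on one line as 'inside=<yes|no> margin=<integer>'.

d = (-24, -9),  |d|² = 657;  R = 4+5 = 9,  c = 657−9² = 576
v_rel = (-8, -1),  |v_rel|² = 65;  v_rel·d = (-8)·(-24) + (-1)·(-9) = 201
65·t² − 402·t + 576 = 0  ⇒  m = 201² − 65·576 = 2961
m = 2961 > 0,  v_rel·d = 201 > 0  ⇒  inside

inside=yes margin=2961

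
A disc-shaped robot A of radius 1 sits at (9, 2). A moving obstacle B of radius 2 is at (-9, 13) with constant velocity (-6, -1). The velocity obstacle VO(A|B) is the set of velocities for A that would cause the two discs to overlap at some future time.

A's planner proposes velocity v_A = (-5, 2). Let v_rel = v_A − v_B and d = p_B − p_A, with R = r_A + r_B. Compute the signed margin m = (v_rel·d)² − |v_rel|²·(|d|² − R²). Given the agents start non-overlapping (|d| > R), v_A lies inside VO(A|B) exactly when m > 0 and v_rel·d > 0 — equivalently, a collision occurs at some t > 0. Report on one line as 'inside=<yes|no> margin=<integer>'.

d = (-18, 11),  |d|² = 445;  R = 1+2 = 3,  c = 445−3² = 436
v_rel = (1, 3),  |v_rel|² = 10;  v_rel·d = (1)·(-18) + (3)·(11) = 15
10·t² − 30·t + 436 = 0  ⇒  m = 15² − 10·436 = -4135
m = -4135 < 0,  v_rel·d = 15 > 0  ⇒  outside

inside=no margin=-4135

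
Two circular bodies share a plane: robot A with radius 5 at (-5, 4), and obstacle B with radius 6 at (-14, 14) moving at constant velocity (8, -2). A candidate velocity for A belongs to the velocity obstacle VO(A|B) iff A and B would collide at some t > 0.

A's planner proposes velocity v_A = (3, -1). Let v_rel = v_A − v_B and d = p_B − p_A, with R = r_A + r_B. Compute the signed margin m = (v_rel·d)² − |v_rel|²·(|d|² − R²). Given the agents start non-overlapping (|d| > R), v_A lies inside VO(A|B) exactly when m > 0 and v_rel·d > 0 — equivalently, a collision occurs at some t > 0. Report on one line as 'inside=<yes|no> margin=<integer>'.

d = (-9, 10),  |d|² = 181;  R = 5+6 = 11,  c = 181−11² = 60
v_rel = (-5, 1),  |v_rel|² = 26;  v_rel·d = (-5)·(-9) + (1)·(10) = 55
26·t² − 110·t + 60 = 0  ⇒  m = 55² − 26·60 = 1465
m = 1465 > 0,  v_rel·d = 55 > 0  ⇒  inside

inside=yes margin=1465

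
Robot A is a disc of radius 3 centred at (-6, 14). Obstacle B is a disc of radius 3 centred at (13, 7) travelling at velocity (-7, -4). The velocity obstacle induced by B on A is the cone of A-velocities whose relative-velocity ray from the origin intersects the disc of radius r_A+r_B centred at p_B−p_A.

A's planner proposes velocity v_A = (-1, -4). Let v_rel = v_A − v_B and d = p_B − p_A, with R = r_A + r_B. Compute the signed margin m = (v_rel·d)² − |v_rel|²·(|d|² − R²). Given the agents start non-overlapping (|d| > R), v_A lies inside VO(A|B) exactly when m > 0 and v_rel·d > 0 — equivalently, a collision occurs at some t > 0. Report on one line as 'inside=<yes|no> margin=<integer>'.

d = (19, -7),  |d|² = 410;  R = 3+3 = 6,  c = 410−6² = 374
v_rel = (6, 0),  |v_rel|² = 36;  v_rel·d = (6)·(19) + (0)·(-7) = 114
36·t² − 228·t + 374 = 0  ⇒  m = 114² − 36·374 = -468
m = -468 < 0,  v_rel·d = 114 > 0  ⇒  outside

inside=no margin=-468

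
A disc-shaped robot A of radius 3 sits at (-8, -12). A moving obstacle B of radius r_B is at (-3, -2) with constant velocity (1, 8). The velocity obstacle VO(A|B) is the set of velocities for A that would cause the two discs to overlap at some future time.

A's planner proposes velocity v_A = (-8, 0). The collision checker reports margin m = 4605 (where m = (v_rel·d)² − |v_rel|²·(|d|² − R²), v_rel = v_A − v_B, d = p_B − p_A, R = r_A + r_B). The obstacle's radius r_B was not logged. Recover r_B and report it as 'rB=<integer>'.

m = 4605
d = (5, 10);  v_rel = (-9, -8),  |v_rel|² = 145
v_rel×d = (-9)·(10) − (-8)·(5) = -50
since m = R²·145 − (-50)²:  R² = (2500 + 4605) / 145 = 49
R = √49 = 7  ⇒  r_B = 7 − 3 = 4

rB=4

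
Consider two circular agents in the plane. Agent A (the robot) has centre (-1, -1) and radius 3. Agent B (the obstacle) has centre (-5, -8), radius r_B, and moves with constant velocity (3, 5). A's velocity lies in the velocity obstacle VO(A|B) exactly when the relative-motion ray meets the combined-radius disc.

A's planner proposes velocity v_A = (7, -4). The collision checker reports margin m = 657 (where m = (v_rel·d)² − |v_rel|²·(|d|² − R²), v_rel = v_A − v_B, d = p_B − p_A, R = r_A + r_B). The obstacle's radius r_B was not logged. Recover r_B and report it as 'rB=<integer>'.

m = 657
d = (-4, -7);  v_rel = (4, -9),  |v_rel|² = 97
v_rel×d = (4)·(-7) − (-9)·(-4) = -64
since m = R²·97 − (-64)²:  R² = (4096 + 657) / 97 = 49
R = √49 = 7  ⇒  r_B = 7 − 3 = 4

rB=4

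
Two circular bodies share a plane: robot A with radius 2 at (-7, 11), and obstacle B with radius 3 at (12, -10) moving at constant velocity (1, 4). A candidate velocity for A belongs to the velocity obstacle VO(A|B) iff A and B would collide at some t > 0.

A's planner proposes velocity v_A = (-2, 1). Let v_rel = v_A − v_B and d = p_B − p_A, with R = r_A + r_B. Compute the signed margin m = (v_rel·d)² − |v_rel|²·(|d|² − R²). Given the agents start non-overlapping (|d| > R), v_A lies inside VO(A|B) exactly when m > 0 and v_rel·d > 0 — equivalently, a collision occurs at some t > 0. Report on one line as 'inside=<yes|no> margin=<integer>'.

d = (19, -21),  |d|² = 802;  R = 2+3 = 5,  c = 802−5² = 777
v_rel = (-3, -3),  |v_rel|² = 18;  v_rel·d = (-3)·(19) + (-3)·(-21) = 6
18·t² − 12·t + 777 = 0  ⇒  m = 6² − 18·777 = -13950
m = -13950 < 0,  v_rel·d = 6 > 0  ⇒  outside

inside=no margin=-13950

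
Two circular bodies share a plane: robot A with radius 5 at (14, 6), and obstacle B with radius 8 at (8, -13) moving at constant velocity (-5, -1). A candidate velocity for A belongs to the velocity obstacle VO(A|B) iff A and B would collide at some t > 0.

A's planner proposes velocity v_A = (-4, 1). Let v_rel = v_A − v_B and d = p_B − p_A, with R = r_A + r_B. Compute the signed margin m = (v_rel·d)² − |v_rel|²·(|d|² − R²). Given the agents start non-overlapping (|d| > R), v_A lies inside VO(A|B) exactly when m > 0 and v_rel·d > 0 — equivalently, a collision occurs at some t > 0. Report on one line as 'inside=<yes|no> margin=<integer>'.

d = (-6, -19),  |d|² = 397;  R = 5+8 = 13,  c = 397−13² = 228
v_rel = (1, 2),  |v_rel|² = 5;  v_rel·d = (1)·(-6) + (2)·(-19) = -44
5·t² + 88·t + 228 = 0  ⇒  m = (-44)² − 5·228 = 796
m = 796 > 0,  v_rel·d = -44 < 0  ⇒  outside

inside=no margin=796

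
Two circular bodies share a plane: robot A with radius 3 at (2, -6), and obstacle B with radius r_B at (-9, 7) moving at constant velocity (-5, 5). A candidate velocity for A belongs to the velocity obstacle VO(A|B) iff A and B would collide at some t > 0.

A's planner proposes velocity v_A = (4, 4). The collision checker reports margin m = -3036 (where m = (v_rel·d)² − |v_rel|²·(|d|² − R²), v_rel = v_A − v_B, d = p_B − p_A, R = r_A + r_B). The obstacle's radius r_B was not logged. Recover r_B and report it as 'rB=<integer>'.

m = -3036
d = (-11, 13);  v_rel = (9, -1),  |v_rel|² = 82
v_rel×d = (9)·(13) − (-1)·(-11) = 106
since m = R²·82 − 106²:  R² = (11236 + -3036) / 82 = 100
R = √100 = 10  ⇒  r_B = 10 − 3 = 7

rB=7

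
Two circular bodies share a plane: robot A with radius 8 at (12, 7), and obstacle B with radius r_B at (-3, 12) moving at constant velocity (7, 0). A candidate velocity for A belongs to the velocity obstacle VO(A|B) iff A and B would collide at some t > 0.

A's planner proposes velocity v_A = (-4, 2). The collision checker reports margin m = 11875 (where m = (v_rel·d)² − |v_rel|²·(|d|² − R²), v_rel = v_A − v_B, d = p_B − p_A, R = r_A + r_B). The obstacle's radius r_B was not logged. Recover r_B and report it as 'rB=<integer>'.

m = 11875
d = (-15, 5);  v_rel = (-11, 2),  |v_rel|² = 125
v_rel×d = (-11)·(5) − (2)·(-15) = -25
since m = R²·125 − (-25)²:  R² = (625 + 11875) / 125 = 100
R = √100 = 10  ⇒  r_B = 10 − 8 = 2

rB=2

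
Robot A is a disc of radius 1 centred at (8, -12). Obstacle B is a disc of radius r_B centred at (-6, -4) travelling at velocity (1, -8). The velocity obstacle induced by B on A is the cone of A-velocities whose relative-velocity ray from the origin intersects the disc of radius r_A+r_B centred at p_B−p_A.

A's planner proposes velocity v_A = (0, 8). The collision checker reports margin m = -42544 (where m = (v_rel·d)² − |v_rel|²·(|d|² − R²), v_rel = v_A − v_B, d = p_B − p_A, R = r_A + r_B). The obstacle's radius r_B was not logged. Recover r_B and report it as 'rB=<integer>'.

m = -42544
d = (-14, 8);  v_rel = (-1, 16),  |v_rel|² = 257
v_rel×d = (-1)·(8) − (16)·(-14) = 216
since m = R²·257 − 216²:  R² = (46656 + -42544) / 257 = 16
R = √16 = 4  ⇒  r_B = 4 − 1 = 3

rB=3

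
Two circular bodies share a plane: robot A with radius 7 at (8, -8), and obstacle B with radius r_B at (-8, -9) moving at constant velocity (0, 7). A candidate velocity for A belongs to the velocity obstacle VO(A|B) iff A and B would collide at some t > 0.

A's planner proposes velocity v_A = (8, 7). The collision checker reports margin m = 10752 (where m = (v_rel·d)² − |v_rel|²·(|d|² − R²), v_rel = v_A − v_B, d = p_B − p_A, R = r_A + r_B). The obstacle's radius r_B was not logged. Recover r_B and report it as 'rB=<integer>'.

m = 10752
d = (-16, -1);  v_rel = (8, 0),  |v_rel|² = 64
v_rel×d = (8)·(-1) − (0)·(-16) = -8
since m = R²·64 − (-8)²:  R² = (64 + 10752) / 64 = 169
R = √169 = 13  ⇒  r_B = 13 − 7 = 6

rB=6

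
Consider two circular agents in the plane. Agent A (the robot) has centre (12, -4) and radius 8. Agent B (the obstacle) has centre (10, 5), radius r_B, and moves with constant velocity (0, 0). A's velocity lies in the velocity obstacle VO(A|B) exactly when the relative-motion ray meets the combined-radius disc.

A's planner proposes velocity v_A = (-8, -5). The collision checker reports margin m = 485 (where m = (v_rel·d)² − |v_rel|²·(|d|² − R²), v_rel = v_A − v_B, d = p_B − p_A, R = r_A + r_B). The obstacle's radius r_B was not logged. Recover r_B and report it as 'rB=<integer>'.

m = 485
d = (-2, 9);  v_rel = (-8, -5),  |v_rel|² = 89
v_rel×d = (-8)·(9) − (-5)·(-2) = -82
since m = R²·89 − (-82)²:  R² = (6724 + 485) / 89 = 81
R = √81 = 9  ⇒  r_B = 9 − 8 = 1

rB=1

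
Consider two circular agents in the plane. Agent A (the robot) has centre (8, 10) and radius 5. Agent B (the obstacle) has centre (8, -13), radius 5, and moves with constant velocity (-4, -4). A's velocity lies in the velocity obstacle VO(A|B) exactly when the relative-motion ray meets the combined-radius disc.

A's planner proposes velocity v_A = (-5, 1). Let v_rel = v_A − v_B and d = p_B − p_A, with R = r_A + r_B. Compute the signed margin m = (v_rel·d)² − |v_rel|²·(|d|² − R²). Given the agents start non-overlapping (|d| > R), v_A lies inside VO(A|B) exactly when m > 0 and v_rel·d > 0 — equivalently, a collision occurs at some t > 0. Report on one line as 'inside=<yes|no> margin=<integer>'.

d = (0, -23),  |d|² = 529;  R = 5+5 = 10,  c = 529−10² = 429
v_rel = (-1, 5),  |v_rel|² = 26;  v_rel·d = (-1)·(0) + (5)·(-23) = -115
26·t² + 230·t + 429 = 0  ⇒  m = (-115)² − 26·429 = 2071
m = 2071 > 0,  v_rel·d = -115 < 0  ⇒  outside

inside=no margin=2071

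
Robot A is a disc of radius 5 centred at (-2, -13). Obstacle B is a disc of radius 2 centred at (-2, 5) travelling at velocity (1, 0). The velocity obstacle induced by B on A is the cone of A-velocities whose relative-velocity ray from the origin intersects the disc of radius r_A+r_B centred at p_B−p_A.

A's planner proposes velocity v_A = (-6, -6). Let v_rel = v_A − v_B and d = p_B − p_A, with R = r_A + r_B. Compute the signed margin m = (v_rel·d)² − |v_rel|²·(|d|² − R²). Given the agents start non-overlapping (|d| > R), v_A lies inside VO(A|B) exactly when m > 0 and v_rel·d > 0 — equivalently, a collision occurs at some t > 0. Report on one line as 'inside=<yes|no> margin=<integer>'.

d = (0, 18),  |d|² = 324;  R = 5+2 = 7,  c = 324−7² = 275
v_rel = (-7, -6),  |v_rel|² = 85;  v_rel·d = (-7)·(0) + (-6)·(18) = -108
85·t² + 216·t + 275 = 0  ⇒  m = (-108)² − 85·275 = -11711
m = -11711 < 0,  v_rel·d = -108 < 0  ⇒  outside

inside=no margin=-11711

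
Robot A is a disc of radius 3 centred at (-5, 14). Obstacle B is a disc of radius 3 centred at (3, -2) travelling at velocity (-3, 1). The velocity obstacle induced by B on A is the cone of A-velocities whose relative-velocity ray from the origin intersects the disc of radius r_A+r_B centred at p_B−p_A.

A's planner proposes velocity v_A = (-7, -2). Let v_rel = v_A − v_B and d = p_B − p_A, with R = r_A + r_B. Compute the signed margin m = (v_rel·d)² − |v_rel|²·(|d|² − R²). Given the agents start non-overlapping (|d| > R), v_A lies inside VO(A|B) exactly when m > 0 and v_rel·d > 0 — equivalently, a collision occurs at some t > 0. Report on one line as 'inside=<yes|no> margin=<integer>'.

d = (8, -16),  |d|² = 320;  R = 3+3 = 6,  c = 320−6² = 284
v_rel = (-4, -3),  |v_rel|² = 25;  v_rel·d = (-4)·(8) + (-3)·(-16) = 16
25·t² − 32·t + 284 = 0  ⇒  m = 16² − 25·284 = -6844
m = -6844 < 0,  v_rel·d = 16 > 0  ⇒  outside

inside=no margin=-6844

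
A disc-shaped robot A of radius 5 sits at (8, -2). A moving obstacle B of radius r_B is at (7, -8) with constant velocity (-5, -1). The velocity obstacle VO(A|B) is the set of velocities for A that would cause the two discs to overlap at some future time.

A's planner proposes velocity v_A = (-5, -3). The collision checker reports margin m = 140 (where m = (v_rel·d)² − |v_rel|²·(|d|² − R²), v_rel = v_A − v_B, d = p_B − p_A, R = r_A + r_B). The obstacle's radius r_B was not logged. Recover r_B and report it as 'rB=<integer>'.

m = 140
d = (-1, -6);  v_rel = (0, -2),  |v_rel|² = 4
v_rel×d = (0)·(-6) − (-2)·(-1) = -2
since m = R²·4 − (-2)²:  R² = (4 + 140) / 4 = 36
R = √36 = 6  ⇒  r_B = 6 − 5 = 1

rB=1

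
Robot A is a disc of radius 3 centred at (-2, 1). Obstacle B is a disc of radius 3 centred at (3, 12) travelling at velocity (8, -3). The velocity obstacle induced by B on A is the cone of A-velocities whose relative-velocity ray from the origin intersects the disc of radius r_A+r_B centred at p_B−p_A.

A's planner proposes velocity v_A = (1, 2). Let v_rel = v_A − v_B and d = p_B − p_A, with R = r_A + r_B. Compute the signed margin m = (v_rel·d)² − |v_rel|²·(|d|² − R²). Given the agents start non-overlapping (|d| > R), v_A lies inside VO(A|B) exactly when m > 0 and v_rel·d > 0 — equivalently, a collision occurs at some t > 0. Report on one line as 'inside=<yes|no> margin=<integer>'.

d = (5, 11),  |d|² = 146;  R = 3+3 = 6,  c = 146−6² = 110
v_rel = (-7, 5),  |v_rel|² = 74;  v_rel·d = (-7)·(5) + (5)·(11) = 20
74·t² − 40·t + 110 = 0  ⇒  m = 20² − 74·110 = -7740
m = -7740 < 0,  v_rel·d = 20 > 0  ⇒  outside

inside=no margin=-7740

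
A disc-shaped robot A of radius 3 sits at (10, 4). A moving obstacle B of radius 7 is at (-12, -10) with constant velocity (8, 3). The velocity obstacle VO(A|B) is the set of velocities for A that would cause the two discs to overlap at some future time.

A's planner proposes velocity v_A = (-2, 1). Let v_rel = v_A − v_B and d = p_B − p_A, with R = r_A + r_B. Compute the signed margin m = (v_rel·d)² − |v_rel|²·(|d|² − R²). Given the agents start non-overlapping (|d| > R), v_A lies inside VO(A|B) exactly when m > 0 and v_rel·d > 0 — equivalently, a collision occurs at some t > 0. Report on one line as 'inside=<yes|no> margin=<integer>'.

d = (-22, -14),  |d|² = 680;  R = 3+7 = 10,  c = 680−10² = 580
v_rel = (-10, -2),  |v_rel|² = 104;  v_rel·d = (-10)·(-22) + (-2)·(-14) = 248
104·t² − 496·t + 580 = 0  ⇒  m = 248² − 104·580 = 1184
m = 1184 > 0,  v_rel·d = 248 > 0  ⇒  inside

inside=yes margin=1184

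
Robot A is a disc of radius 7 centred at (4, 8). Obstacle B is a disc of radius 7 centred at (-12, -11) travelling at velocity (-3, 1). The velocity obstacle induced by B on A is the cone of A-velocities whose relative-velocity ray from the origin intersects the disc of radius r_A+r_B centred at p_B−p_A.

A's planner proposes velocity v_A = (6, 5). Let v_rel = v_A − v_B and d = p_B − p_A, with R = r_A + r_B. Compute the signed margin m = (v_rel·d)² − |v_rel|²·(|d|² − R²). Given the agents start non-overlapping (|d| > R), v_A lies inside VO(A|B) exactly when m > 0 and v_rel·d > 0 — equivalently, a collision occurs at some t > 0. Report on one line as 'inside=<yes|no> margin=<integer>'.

d = (-16, -19),  |d|² = 617;  R = 7+7 = 14,  c = 617−14² = 421
v_rel = (9, 4),  |v_rel|² = 97;  v_rel·d = (9)·(-16) + (4)·(-19) = -220
97·t² + 440·t + 421 = 0  ⇒  m = (-220)² − 97·421 = 7563
m = 7563 > 0,  v_rel·d = -220 < 0  ⇒  outside

inside=no margin=7563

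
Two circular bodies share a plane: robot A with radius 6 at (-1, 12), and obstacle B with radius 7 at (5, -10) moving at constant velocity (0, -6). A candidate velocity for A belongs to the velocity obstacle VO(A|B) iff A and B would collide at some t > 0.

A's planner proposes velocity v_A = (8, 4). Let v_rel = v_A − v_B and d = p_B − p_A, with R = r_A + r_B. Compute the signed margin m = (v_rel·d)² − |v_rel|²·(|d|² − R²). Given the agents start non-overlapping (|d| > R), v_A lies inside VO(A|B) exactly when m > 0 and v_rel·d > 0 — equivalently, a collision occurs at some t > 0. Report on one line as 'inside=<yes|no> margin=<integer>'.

d = (6, -22),  |d|² = 520;  R = 6+7 = 13,  c = 520−13² = 351
v_rel = (8, 10),  |v_rel|² = 164;  v_rel·d = (8)·(6) + (10)·(-22) = -172
164·t² + 344·t + 351 = 0  ⇒  m = (-172)² − 164·351 = -27980
m = -27980 < 0,  v_rel·d = -172 < 0  ⇒  outside

inside=no margin=-27980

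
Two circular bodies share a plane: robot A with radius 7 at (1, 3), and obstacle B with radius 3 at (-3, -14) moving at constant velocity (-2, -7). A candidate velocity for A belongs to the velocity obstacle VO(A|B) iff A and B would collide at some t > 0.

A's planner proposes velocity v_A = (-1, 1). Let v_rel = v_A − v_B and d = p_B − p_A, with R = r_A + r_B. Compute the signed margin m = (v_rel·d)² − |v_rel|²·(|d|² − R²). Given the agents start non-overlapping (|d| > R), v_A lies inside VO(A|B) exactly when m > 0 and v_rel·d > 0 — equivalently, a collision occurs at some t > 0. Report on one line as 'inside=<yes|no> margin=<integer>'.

d = (-4, -17),  |d|² = 305;  R = 7+3 = 10,  c = 305−10² = 205
v_rel = (1, 8),  |v_rel|² = 65;  v_rel·d = (1)·(-4) + (8)·(-17) = -140
65·t² + 280·t + 205 = 0  ⇒  m = (-140)² − 65·205 = 6275
m = 6275 > 0,  v_rel·d = -140 < 0  ⇒  outside

inside=no margin=6275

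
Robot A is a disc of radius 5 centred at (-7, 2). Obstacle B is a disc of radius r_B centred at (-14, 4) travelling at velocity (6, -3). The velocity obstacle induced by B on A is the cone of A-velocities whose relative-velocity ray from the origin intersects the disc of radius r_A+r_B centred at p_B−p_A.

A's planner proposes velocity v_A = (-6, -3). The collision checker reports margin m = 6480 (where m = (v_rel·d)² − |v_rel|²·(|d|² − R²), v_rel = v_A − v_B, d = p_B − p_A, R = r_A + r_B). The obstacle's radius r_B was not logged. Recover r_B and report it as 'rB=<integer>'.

m = 6480
d = (-7, 2);  v_rel = (-12, 0),  |v_rel|² = 144
v_rel×d = (-12)·(2) − (0)·(-7) = -24
since m = R²·144 − (-24)²:  R² = (576 + 6480) / 144 = 49
R = √49 = 7  ⇒  r_B = 7 − 5 = 2

rB=2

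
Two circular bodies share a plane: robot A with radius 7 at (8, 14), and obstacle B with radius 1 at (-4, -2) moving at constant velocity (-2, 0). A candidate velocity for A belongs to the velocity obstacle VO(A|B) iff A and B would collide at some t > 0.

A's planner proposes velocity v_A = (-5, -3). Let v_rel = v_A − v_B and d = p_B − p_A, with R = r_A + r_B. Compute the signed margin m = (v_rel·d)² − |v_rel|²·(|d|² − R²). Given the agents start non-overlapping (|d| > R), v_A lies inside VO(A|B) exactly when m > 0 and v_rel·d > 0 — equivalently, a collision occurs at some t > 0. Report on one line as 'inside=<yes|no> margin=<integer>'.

d = (-12, -16),  |d|² = 400;  R = 7+1 = 8,  c = 400−8² = 336
v_rel = (-3, -3),  |v_rel|² = 18;  v_rel·d = (-3)·(-12) + (-3)·(-16) = 84
18·t² − 168·t + 336 = 0  ⇒  m = 84² − 18·336 = 1008
m = 1008 > 0,  v_rel·d = 84 > 0  ⇒  inside

inside=yes margin=1008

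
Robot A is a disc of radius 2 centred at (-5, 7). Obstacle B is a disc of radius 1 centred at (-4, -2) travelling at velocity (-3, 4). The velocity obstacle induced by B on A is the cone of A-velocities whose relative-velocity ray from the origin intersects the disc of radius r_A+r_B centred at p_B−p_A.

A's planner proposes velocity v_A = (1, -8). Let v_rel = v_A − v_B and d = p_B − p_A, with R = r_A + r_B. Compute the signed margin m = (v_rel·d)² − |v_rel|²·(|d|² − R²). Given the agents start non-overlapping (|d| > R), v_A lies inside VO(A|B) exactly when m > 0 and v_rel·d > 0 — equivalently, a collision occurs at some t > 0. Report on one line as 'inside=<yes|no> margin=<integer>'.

d = (1, -9),  |d|² = 82;  R = 2+1 = 3,  c = 82−3² = 73
v_rel = (4, -12),  |v_rel|² = 160;  v_rel·d = (4)·(1) + (-12)·(-9) = 112
160·t² − 224·t + 73 = 0  ⇒  m = 112² − 160·73 = 864
m = 864 > 0,  v_rel·d = 112 > 0  ⇒  inside

inside=yes margin=864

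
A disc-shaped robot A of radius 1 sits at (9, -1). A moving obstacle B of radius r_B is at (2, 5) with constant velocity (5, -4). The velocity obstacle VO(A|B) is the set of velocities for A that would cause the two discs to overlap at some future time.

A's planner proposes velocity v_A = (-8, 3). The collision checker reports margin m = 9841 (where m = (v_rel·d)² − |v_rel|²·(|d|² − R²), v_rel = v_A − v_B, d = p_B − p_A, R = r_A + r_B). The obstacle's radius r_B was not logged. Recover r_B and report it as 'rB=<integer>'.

m = 9841
d = (-7, 6);  v_rel = (-13, 7),  |v_rel|² = 218
v_rel×d = (-13)·(6) − (7)·(-7) = -29
since m = R²·218 − (-29)²:  R² = (841 + 9841) / 218 = 49
R = √49 = 7  ⇒  r_B = 7 − 1 = 6

rB=6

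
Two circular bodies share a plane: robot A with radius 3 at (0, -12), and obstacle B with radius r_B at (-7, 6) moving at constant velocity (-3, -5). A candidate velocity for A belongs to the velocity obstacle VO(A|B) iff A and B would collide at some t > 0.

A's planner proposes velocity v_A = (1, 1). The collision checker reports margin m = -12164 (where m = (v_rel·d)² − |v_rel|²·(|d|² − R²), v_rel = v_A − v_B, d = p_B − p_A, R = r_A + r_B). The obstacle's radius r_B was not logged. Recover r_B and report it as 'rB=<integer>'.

m = -12164
d = (-7, 18);  v_rel = (4, 6),  |v_rel|² = 52
v_rel×d = (4)·(18) − (6)·(-7) = 114
since m = R²·52 − 114²:  R² = (12996 + -12164) / 52 = 16
R = √16 = 4  ⇒  r_B = 4 − 3 = 1

rB=1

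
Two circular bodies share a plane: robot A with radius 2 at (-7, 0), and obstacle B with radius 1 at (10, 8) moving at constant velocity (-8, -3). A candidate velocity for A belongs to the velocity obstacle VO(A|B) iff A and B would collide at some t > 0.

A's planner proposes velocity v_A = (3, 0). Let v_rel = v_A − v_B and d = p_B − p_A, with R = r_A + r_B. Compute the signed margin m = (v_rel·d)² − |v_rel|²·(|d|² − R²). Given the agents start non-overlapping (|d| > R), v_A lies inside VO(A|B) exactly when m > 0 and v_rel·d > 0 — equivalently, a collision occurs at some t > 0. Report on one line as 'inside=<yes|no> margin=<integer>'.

d = (17, 8),  |d|² = 353;  R = 2+1 = 3,  c = 353−3² = 344
v_rel = (11, 3),  |v_rel|² = 130;  v_rel·d = (11)·(17) + (3)·(8) = 211
130·t² − 422·t + 344 = 0  ⇒  m = 211² − 130·344 = -199
m = -199 < 0,  v_rel·d = 211 > 0  ⇒  outside

inside=no margin=-199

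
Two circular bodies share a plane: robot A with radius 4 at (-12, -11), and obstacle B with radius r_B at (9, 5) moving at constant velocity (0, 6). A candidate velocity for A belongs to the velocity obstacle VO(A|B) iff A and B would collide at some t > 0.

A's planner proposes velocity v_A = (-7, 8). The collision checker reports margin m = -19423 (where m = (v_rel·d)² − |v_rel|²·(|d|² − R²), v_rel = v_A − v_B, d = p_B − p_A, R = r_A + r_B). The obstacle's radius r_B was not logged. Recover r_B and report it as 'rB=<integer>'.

m = -19423
d = (21, 16);  v_rel = (-7, 2),  |v_rel|² = 53
v_rel×d = (-7)·(16) − (2)·(21) = -154
since m = R²·53 − (-154)²:  R² = (23716 + -19423) / 53 = 81
R = √81 = 9  ⇒  r_B = 9 − 4 = 5

rB=5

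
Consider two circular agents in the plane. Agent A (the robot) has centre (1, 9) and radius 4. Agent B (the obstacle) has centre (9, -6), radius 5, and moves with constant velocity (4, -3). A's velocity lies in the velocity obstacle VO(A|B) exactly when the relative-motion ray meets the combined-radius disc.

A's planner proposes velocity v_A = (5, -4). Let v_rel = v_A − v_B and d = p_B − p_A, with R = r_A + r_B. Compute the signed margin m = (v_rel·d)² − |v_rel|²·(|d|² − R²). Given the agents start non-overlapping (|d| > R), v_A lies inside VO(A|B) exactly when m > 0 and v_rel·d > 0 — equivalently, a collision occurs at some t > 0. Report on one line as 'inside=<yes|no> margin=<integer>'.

d = (8, -15),  |d|² = 289;  R = 4+5 = 9,  c = 289−9² = 208
v_rel = (1, -1),  |v_rel|² = 2;  v_rel·d = (1)·(8) + (-1)·(-15) = 23
2·t² − 46·t + 208 = 0  ⇒  m = 23² − 2·208 = 113
m = 113 > 0,  v_rel·d = 23 > 0  ⇒  inside

inside=yes margin=113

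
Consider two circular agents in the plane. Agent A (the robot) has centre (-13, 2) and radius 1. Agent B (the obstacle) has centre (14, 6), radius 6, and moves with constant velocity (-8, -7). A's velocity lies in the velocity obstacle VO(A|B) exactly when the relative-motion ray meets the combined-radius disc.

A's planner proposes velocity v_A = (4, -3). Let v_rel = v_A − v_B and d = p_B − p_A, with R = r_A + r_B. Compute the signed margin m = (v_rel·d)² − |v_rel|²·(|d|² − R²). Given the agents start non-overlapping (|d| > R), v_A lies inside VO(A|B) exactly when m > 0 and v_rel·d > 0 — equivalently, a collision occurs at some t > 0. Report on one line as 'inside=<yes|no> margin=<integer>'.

d = (27, 4),  |d|² = 745;  R = 1+6 = 7,  c = 745−7² = 696
v_rel = (12, 4),  |v_rel|² = 160;  v_rel·d = (12)·(27) + (4)·(4) = 340
160·t² − 680·t + 696 = 0  ⇒  m = 340² − 160·696 = 4240
m = 4240 > 0,  v_rel·d = 340 > 0  ⇒  inside

inside=yes margin=4240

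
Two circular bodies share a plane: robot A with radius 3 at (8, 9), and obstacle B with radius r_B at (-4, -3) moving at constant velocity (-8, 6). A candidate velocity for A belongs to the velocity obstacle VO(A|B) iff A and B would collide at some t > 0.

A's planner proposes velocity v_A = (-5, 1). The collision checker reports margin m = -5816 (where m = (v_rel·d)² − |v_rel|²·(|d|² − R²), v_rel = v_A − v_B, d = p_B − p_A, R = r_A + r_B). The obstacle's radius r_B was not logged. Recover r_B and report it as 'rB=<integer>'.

m = -5816
d = (-12, -12);  v_rel = (3, -5),  |v_rel|² = 34
v_rel×d = (3)·(-12) − (-5)·(-12) = -96
since m = R²·34 − (-96)²:  R² = (9216 + -5816) / 34 = 100
R = √100 = 10  ⇒  r_B = 10 − 3 = 7

rB=7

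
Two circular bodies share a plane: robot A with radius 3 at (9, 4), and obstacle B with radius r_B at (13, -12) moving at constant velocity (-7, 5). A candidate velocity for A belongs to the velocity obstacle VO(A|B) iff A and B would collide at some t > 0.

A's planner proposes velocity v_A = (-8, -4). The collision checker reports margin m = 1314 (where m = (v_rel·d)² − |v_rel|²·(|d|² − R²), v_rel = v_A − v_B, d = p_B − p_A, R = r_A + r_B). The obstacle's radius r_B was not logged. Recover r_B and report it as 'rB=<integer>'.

m = 1314
d = (4, -16);  v_rel = (-1, -9),  |v_rel|² = 82
v_rel×d = (-1)·(-16) − (-9)·(4) = 52
since m = R²·82 − 52²:  R² = (2704 + 1314) / 82 = 49
R = √49 = 7  ⇒  r_B = 7 − 3 = 4

rB=4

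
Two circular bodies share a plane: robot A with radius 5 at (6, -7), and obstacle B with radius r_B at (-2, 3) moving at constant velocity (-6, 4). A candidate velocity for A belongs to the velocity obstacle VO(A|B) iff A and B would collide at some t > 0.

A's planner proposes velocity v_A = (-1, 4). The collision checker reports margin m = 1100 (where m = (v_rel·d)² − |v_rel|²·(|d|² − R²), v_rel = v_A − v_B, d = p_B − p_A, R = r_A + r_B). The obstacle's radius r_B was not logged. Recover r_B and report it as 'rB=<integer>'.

m = 1100
d = (-8, 10);  v_rel = (5, 0),  |v_rel|² = 25
v_rel×d = (5)·(10) − (0)·(-8) = 50
since m = R²·25 − 50²:  R² = (2500 + 1100) / 25 = 144
R = √144 = 12  ⇒  r_B = 12 − 5 = 7

rB=7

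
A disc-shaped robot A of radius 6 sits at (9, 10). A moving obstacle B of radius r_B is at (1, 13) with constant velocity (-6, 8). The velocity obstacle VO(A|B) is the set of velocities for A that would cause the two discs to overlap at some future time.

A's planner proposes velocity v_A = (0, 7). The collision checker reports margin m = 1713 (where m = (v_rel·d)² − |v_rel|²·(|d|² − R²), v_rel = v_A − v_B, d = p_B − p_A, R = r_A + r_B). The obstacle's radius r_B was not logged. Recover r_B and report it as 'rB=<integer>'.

m = 1713
d = (-8, 3);  v_rel = (6, -1),  |v_rel|² = 37
v_rel×d = (6)·(3) − (-1)·(-8) = 10
since m = R²·37 − 10²:  R² = (100 + 1713) / 37 = 49
R = √49 = 7  ⇒  r_B = 7 − 6 = 1

rB=1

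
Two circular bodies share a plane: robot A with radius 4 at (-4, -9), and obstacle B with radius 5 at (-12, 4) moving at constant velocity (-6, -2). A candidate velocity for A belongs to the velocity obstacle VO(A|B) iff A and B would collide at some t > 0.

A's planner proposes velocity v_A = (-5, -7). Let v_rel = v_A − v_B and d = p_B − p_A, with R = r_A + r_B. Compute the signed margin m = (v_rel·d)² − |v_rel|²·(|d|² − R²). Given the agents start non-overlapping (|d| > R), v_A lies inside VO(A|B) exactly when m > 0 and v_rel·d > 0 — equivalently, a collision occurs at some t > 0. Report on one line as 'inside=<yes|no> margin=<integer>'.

d = (-8, 13),  |d|² = 233;  R = 4+5 = 9,  c = 233−9² = 152
v_rel = (1, -5),  |v_rel|² = 26;  v_rel·d = (1)·(-8) + (-5)·(13) = -73
26·t² + 146·t + 152 = 0  ⇒  m = (-73)² − 26·152 = 1377
m = 1377 > 0,  v_rel·d = -73 < 0  ⇒  outside

inside=no margin=1377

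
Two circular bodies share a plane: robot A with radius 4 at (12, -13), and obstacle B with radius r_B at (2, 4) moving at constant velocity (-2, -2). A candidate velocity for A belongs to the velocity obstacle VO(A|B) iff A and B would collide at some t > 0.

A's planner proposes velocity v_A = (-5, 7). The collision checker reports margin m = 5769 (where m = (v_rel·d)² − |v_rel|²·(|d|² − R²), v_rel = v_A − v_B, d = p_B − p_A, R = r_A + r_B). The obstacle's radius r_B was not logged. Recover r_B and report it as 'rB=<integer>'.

m = 5769
d = (-10, 17);  v_rel = (-3, 9),  |v_rel|² = 90
v_rel×d = (-3)·(17) − (9)·(-10) = 39
since m = R²·90 − 39²:  R² = (1521 + 5769) / 90 = 81
R = √81 = 9  ⇒  r_B = 9 − 4 = 5

rB=5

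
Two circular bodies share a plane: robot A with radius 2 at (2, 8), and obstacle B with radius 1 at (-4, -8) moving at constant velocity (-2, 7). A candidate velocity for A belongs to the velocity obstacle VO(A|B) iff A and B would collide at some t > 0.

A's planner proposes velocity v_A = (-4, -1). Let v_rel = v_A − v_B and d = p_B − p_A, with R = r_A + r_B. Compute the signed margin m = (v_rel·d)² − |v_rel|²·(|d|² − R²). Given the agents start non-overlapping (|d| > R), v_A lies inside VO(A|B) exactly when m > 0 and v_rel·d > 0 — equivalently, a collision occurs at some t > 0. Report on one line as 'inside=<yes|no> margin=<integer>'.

d = (-6, -16),  |d|² = 292;  R = 2+1 = 3,  c = 292−3² = 283
v_rel = (-2, -8),  |v_rel|² = 68;  v_rel·d = (-2)·(-6) + (-8)·(-16) = 140
68·t² − 280·t + 283 = 0  ⇒  m = 140² − 68·283 = 356
m = 356 > 0,  v_rel·d = 140 > 0  ⇒  inside

inside=yes margin=356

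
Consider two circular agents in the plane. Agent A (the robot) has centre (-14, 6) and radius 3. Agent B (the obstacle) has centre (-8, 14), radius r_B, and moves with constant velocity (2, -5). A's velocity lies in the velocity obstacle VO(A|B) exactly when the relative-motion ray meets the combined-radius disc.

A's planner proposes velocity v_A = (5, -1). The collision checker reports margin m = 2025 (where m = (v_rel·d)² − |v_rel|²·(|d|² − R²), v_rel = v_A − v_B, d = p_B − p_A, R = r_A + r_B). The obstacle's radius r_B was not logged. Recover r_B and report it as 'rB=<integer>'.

m = 2025
d = (6, 8);  v_rel = (3, 4),  |v_rel|² = 25
v_rel×d = (3)·(8) − (4)·(6) = 0
since m = R²·25 − 0²:  R² = (0 + 2025) / 25 = 81
R = √81 = 9  ⇒  r_B = 9 − 3 = 6

rB=6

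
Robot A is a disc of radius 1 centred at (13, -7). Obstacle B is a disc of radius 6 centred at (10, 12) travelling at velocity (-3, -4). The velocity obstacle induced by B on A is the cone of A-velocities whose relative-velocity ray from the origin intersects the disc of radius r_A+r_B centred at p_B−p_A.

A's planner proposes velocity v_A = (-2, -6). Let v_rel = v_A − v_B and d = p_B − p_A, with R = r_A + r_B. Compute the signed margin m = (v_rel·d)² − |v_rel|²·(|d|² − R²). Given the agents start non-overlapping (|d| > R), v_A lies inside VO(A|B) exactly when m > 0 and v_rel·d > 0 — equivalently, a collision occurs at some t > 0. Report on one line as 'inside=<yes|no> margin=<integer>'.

d = (-3, 19),  |d|² = 370;  R = 1+6 = 7,  c = 370−7² = 321
v_rel = (1, -2),  |v_rel|² = 5;  v_rel·d = (1)·(-3) + (-2)·(19) = -41
5·t² + 82·t + 321 = 0  ⇒  m = (-41)² − 5·321 = 76
m = 76 > 0,  v_rel·d = -41 < 0  ⇒  outside

inside=no margin=76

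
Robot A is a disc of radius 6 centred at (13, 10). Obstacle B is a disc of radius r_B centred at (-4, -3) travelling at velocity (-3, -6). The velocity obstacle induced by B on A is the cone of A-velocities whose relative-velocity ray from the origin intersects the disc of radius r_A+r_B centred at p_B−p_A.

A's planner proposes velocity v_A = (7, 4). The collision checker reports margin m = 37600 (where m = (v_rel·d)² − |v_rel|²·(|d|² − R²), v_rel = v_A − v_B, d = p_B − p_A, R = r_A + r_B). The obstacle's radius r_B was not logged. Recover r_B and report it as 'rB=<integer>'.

m = 37600
d = (-17, -13);  v_rel = (10, 10),  |v_rel|² = 200
v_rel×d = (10)·(-13) − (10)·(-17) = 40
since m = R²·200 − 40²:  R² = (1600 + 37600) / 200 = 196
R = √196 = 14  ⇒  r_B = 14 − 6 = 8

rB=8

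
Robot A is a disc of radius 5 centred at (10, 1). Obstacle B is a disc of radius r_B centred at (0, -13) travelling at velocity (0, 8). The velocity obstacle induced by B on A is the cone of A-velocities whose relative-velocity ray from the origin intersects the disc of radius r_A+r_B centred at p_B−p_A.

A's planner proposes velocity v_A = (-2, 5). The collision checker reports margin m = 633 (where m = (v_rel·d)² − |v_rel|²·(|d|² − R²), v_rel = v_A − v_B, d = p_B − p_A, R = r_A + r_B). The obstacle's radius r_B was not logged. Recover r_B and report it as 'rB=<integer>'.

m = 633
d = (-10, -14);  v_rel = (-2, -3),  |v_rel|² = 13
v_rel×d = (-2)·(-14) − (-3)·(-10) = -2
since m = R²·13 − (-2)²:  R² = (4 + 633) / 13 = 49
R = √49 = 7  ⇒  r_B = 7 − 5 = 2

rB=2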